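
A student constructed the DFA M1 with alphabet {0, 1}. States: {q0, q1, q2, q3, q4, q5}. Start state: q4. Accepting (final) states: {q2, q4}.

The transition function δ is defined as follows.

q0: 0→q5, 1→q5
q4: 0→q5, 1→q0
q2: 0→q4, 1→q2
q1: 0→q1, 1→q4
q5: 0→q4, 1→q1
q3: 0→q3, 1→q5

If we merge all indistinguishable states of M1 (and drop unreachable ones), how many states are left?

4

States {q2,q3} cannot be reached from the start state, so discard them.
P0 = {q4} | {q0,q1,q5}.
Split {q0,q1,q5} by δ(·,0) → {q0,q1} and {q5}.
On input 0, block {q0,q1} splits into {q0} and {q1}.
The partition is now stable with 4 blocks: {q4} | {q0} | {q5} | {q1}.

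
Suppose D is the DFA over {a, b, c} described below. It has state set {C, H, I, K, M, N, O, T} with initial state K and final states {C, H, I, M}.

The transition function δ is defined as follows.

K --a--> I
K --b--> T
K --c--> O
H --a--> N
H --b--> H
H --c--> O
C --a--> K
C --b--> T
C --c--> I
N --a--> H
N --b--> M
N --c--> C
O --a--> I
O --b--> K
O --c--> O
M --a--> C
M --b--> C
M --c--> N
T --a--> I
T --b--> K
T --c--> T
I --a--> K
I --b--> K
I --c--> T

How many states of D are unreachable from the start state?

BFS from K reaches {I, K, O, T}; the 4 state(s) C, H, M, N are never visited.

4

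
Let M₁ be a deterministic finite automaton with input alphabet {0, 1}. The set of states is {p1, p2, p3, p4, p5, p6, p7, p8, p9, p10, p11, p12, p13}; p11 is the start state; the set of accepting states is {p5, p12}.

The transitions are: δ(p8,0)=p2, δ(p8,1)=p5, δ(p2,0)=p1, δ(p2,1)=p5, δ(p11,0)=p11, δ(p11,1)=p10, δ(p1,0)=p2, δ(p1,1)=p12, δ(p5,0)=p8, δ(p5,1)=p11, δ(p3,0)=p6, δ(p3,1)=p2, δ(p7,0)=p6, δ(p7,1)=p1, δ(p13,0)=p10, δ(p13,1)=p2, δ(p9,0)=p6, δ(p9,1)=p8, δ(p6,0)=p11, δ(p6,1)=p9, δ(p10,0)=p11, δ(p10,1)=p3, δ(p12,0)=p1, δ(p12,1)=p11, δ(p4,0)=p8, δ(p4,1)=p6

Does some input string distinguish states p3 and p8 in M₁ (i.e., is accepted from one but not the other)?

Reachable states from the start: {p1,p2,p3,p5,p6,p8,p9,p10,p11,p12}. Unreachable: {p4,p7,p13} — drop them.
P0 = {p5,p12} | {p1,p2,p3,p6,p8,p9,p10,p11}.
Refine {p1,p2,p3,p6,p8,p9,p10,p11} on symbol 1: members go to different blocks, giving {p3,p6,p9,p10,p11} and {p1,p2,p8}.
On input 1, block {p3,p6,p9,p10,p11} splits into {p6,p10,p11} and {p3,p9}.
On input 1, block {p6,p10,p11} splits into {p6,p10} and {p11}.
The partition is now stable with 5 blocks: {p5,p12} | {p6,p10} | {p1,p2,p8} | {p3,p9} | {p11}.
p3 and p8 end up in different blocks, so they are distinguishable. For instance, the string '1' is accepted from only p8.

Yes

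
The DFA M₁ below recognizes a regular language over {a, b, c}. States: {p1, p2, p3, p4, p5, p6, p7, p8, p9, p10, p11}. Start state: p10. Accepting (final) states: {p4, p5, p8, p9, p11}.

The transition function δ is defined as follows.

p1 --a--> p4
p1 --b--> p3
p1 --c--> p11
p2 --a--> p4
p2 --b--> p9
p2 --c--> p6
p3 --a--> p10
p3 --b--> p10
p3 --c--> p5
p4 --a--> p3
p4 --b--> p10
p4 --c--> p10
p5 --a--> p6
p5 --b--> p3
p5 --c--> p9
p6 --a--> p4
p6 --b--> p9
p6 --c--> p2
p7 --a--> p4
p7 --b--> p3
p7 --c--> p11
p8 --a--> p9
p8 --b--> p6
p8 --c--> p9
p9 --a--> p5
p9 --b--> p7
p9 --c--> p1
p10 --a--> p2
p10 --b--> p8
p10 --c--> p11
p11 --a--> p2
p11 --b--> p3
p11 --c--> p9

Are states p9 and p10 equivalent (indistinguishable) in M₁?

No

Initial partition by acceptance: {p4,p5,p8,p9,p11} | {p1,p2,p3,p6,p7,p10}.
Split {p4,p5,p8,p9,p11} by δ(·,a) → {p4,p5,p11} and {p8,p9}.
Refine {p4,p5,p11} on symbol c: members go to different blocks, giving {p5,p11} and {p4}.
Split {p1,p2,p3,p6,p7,p10} by δ(·,a) → {p1,p2,p6,p7} and {p3,p10}.
Split {p1,p2,p6,p7} by δ(·,b) → {p1,p7} and {p2,p6}.
On input a, block {p8,p9} splits into {p8} and {p9}.
Refine {p3,p10} on symbol a: members go to different blocks, giving {p3} and {p10}.
The partition is now stable with 8 blocks: {p5,p11} | {p1,p7} | {p8} | {p4} | {p3} | {p2,p6} | {p9} | {p10}.
p9 and p10 end up in different blocks, so they are distinguishable. For instance, the string 'ε' is accepted from only p9.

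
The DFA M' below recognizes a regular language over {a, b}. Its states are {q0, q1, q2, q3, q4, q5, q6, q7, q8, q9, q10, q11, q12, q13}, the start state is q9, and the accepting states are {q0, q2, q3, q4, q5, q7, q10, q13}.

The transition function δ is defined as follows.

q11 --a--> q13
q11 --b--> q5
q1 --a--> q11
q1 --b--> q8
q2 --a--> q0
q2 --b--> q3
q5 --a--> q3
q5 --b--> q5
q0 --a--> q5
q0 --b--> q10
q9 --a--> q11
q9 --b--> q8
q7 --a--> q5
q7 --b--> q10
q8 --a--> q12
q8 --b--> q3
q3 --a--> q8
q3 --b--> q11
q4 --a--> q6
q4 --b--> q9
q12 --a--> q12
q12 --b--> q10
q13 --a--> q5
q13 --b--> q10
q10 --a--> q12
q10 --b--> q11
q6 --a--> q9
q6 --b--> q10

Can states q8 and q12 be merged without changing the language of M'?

First remove the unreachable states {q0,q1,q2,q4,q6,q7}; 8 states remain.
Start with accepting vs non-accepting: {q3,q5,q10,q13} | {q8,q9,q11,q12}.
Split {q3,q5,q10,q13} by δ(·,a) → {q3,q10} and {q5,q13}.
Refine {q8,q9,q11,q12} on symbol a: members go to different blocks, giving {q8,q9,q12} and {q11}.
On input a, block {q8,q9,q12} splits into {q8,q12} and {q9}.
On input a, block {q5,q13} splits into {q5} and {q13}.
Stable partition: {q3,q10} | {q8,q12} | {q5} | {q11} | {q9} | {q13} — 6 equivalence classes.
q8 and q12 lie in the same block of the stable partition, so they are equivalent — no string distinguishes them.

Yes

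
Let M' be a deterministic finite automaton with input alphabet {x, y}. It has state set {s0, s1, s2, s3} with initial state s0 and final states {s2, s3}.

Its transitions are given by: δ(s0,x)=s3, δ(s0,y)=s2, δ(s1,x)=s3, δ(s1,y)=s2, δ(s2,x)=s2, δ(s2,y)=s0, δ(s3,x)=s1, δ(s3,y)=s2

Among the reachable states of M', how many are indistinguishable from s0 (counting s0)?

2

P0 = {s2,s3} | {s0,s1}.
Refine {s2,s3} on symbol x: members go to different blocks, giving {s2} and {s3}.
Stable partition: {s2} | {s0,s1} | {s3} — 3 equivalence classes.
The equivalence class containing s0 is {s0,s1}, of size 2.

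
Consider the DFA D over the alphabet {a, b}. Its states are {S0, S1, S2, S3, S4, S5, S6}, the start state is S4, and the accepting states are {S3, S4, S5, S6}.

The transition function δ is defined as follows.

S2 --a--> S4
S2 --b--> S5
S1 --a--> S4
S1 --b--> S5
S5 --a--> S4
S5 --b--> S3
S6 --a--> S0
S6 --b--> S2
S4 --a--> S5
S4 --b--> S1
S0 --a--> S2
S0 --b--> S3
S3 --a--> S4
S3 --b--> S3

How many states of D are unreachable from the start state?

3

Starting at S4 and following transitions, the reachable set is {S1, S3, S4, S5}. That leaves S0, S2, S6 unreachable — 3 in total.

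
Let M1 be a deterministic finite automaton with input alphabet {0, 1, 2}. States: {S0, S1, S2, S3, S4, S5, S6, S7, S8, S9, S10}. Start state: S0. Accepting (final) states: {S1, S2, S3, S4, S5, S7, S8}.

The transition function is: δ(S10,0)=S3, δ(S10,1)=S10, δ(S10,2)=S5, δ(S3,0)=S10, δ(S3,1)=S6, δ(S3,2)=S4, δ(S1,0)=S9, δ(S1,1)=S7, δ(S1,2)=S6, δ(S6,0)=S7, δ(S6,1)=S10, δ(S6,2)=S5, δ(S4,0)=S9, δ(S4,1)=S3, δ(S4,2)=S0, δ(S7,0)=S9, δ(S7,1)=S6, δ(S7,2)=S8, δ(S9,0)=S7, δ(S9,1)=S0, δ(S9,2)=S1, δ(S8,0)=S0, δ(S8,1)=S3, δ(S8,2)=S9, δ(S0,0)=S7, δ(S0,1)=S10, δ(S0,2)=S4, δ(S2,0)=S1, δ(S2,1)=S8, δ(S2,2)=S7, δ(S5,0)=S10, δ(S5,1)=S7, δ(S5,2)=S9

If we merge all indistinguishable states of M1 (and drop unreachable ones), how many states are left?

Reachable states from the start: {S0,S1,S3,S4,S5,S6,S7,S8,S9,S10}. Unreachable: {S2} — drop them.
Start with accepting vs non-accepting: {S1,S3,S4,S5,S7,S8} | {S0,S6,S9,S10}.
Refine {S1,S3,S4,S5,S7,S8} on symbol 1: members go to different blocks, giving {S1,S4,S5,S8} and {S3,S7}.
Stable partition: {S1,S4,S5,S8} | {S0,S6,S9,S10} | {S3,S7} — 3 equivalence classes.

3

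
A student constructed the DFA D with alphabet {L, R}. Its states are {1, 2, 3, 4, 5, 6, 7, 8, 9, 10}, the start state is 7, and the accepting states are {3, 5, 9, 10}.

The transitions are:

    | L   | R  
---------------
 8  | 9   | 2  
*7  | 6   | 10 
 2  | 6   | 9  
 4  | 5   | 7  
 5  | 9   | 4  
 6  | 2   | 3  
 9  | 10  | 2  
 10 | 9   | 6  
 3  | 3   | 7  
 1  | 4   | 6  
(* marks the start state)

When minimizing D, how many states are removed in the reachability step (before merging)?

4

Starting at 7 and following transitions, the reachable set is {2, 3, 6, 7, 9, 10}. That leaves 1, 4, 5, 8 unreachable — 4 in total.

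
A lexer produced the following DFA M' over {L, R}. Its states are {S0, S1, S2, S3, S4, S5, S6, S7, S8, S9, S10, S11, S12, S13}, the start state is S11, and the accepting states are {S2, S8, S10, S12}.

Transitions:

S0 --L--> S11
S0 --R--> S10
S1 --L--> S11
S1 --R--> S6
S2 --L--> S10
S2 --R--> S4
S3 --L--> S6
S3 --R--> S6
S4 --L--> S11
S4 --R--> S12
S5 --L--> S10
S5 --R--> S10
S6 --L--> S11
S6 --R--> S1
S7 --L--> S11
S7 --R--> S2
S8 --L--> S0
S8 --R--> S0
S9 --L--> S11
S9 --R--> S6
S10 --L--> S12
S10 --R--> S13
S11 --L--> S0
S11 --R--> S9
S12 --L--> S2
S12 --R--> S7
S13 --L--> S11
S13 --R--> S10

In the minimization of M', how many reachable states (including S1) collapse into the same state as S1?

3

Reachable states from the start: {S0,S1,S2,S4,S6,S7,S9,S10,S11,S12,S13}. Unreachable: {S3,S5,S8} — drop them.
Initial partition by acceptance: {S2,S10,S12} | {S0,S1,S4,S6,S7,S9,S11,S13}.
On input R, block {S0,S1,S4,S6,S7,S9,S11,S13} splits into {S0,S4,S7,S13} and {S1,S6,S9,S11}.
Split {S1,S6,S9,S11} by δ(·,L) → {S1,S6,S9} and {S11}.
Stable partition: {S2,S10,S12} | {S0,S4,S7,S13} | {S1,S6,S9} | {S11} — 4 equivalence classes.
State S1 belongs to the block {S1,S6,S9}, which has 3 states.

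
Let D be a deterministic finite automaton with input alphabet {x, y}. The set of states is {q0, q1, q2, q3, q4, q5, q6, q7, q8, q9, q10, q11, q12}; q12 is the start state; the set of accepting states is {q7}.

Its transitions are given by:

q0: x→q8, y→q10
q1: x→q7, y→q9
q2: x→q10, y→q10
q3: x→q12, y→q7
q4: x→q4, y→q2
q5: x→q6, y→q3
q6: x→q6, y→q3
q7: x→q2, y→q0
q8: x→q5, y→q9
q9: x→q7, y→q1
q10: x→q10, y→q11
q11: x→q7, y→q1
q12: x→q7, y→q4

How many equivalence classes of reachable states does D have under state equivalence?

P0 = {q7} | {q0,q1,q2,q3,q4,q5,q6,q8,q9,q10,q11,q12}.
Split {q0,q1,q2,q3,q4,q5,q6,q8,q9,q10,q11,q12} by δ(·,x) → {q0,q2,q3,q4,q5,q6,q8,q10} and {q1,q9,q11,q12}.
On input x, block {q0,q2,q3,q4,q5,q6,q8,q10} splits into {q0,q2,q4,q5,q6,q8,q10} and {q3}.
Refine {q0,q2,q4,q5,q6,q8,q10} on symbol y: members go to different blocks, giving {q0,q2,q4} and {q5,q6} and {q8,q10}.
Refine {q0,q2,q4} on symbol x: members go to different blocks, giving {q0,q2} and {q4}.
Split {q1,q9,q11,q12} by δ(·,y) → {q1,q9,q11} and {q12}.
Refine {q8,q10} on symbol x: members go to different blocks, giving {q8} and {q10}.
On input x, block {q0,q2} splits into {q0} and {q2}.
The partition is now stable with 10 blocks: {q7} | {q0} | {q1,q9,q11} | {q3} | {q5,q6} | {q8} | {q4} | {q12} | {q10} | {q2}.

10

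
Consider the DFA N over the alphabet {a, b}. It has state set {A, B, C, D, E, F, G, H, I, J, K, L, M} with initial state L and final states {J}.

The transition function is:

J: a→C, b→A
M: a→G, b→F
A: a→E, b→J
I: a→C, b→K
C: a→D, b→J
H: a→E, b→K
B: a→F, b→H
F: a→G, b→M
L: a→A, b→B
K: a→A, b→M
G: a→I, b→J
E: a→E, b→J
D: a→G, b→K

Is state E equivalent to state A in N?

Every state is reachable, so we keep all 13.
Initial partition by acceptance: {J} | {A,B,C,D,E,F,G,H,I,K,L,M}.
On input b, block {A,B,C,D,E,F,G,H,I,K,L,M} splits into {B,D,F,H,I,K,L,M} and {A,C,E,G}.
Split {B,D,F,H,I,K,L,M} by δ(·,a) → {D,F,H,I,K,L,M} and {B}.
Refine {D,F,H,I,K,L,M} on symbol b: members go to different blocks, giving {D,F,H,I,K,M} and {L}.
Refine {A,C,E,G} on symbol a: members go to different blocks, giving {A,E} and {C,G}.
Split {D,F,H,I,K,M} by δ(·,a) → {D,F,I,M} and {H,K}.
On input b, block {D,F,I,M} splits into {D,I} and {F,M}.
On input b, block {H,K} splits into {H} and {K}.
The partition is now stable with 9 blocks: {J} | {D,I} | {A,E} | {B} | {L} | {C,G} | {H} | {F,M} | {K}.
E and A lie in the same block of the stable partition, so they are equivalent — no string distinguishes them.

Yes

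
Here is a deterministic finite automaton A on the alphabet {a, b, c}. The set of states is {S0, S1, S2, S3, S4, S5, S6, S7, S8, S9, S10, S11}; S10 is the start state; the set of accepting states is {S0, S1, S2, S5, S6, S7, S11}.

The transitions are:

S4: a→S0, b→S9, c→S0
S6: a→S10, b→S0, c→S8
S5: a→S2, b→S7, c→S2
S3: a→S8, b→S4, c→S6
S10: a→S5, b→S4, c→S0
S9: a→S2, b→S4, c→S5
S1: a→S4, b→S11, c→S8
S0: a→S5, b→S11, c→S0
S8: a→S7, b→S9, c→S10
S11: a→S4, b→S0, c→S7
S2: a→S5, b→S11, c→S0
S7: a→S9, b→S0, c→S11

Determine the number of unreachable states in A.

BFS from S10 reaches {S0, S2, S4, S5, S7, S9, S10, S11}; the 4 state(s) S1, S3, S6, S8 are never visited.

4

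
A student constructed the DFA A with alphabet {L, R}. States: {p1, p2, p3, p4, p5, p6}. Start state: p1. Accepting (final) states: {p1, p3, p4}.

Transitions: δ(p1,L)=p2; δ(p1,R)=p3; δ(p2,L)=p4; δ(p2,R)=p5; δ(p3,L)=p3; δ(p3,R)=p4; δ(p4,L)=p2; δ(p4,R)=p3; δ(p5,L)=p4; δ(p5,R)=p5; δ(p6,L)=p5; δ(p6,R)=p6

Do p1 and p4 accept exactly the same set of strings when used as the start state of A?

States {p6} cannot be reached from the start state, so discard them.
Start with accepting vs non-accepting: {p1,p3,p4} | {p2,p5}.
Split {p1,p3,p4} by δ(·,L) → {p1,p4} and {p3}.
The partition is now stable with 3 blocks: {p1,p4} | {p2,p5} | {p3}.
p1 and p4 lie in the same block of the stable partition, so they are equivalent — no string distinguishes them.

Yes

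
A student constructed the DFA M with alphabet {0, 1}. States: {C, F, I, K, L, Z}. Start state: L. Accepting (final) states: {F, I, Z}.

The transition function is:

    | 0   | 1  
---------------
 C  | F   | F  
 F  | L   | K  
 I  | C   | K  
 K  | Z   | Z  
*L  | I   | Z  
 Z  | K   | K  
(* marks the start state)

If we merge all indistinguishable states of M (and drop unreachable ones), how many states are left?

2

P0 = {F,I,Z} | {C,K,L}.
The partition is now stable with 2 blocks: {F,I,Z} | {C,K,L}.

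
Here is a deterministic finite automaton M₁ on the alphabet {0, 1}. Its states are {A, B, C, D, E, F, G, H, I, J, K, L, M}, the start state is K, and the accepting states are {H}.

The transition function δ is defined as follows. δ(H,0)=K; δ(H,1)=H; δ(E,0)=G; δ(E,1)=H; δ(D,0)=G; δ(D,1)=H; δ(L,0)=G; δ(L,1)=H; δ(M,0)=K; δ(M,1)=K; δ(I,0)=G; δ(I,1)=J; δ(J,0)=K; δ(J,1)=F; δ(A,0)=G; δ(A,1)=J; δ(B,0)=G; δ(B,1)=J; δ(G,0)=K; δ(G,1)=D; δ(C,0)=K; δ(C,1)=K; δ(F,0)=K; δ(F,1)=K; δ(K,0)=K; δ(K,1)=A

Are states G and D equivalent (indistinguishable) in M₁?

First remove the unreachable states {B,C,E,I,L,M}; 7 states remain.
Start with accepting vs non-accepting: {H} | {A,D,F,G,J,K}.
Split {A,D,F,G,J,K} by δ(·,1) → {A,F,G,J,K} and {D}.
On input 1, block {A,F,G,J,K} splits into {A,F,J,K} and {G}.
Refine {A,F,J,K} on symbol 0: members go to different blocks, giving {F,J,K} and {A}.
Refine {F,J,K} on symbol 1: members go to different blocks, giving {F,J} and {K}.
Split {F,J} by δ(·,1) → {F} and {J}.
The partition is now stable with 7 blocks: {H} | {F} | {D} | {G} | {A} | {K} | {J}.
G and D end up in different blocks, so they are distinguishable. For instance, the string '1' is accepted from only D.

No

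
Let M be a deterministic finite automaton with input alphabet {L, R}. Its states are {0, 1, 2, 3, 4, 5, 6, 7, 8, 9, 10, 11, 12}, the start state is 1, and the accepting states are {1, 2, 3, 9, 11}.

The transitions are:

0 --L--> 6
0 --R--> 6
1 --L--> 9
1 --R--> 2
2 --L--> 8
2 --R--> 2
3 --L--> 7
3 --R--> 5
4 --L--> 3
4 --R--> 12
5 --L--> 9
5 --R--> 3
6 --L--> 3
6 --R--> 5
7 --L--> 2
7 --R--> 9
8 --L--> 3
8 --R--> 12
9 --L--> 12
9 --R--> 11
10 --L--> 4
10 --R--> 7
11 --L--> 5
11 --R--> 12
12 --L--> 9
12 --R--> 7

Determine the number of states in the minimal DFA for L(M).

First remove the unreachable states {0,4,6,10}; 9 states remain.
P0 = {1,2,3,9,11} | {5,7,8,12}.
Split {1,2,3,9,11} by δ(·,L) → {2,3,9,11} and {1}.
Split {2,3,9,11} by δ(·,R) → {2,9} and {3,11}.
Refine {2,9} on symbol R: members go to different blocks, giving {2} and {9}.
Split {5,7,8,12} by δ(·,L) → {5,12} and {7} and {8}.
On input R, block {5,12} splits into {5} and {12}.
Split {3,11} by δ(·,L) → {3} and {11}.
Stable partition: {2} | {5} | {1} | {3} | {9} | {7} | {8} | {12} | {11} — 9 equivalence classes.

9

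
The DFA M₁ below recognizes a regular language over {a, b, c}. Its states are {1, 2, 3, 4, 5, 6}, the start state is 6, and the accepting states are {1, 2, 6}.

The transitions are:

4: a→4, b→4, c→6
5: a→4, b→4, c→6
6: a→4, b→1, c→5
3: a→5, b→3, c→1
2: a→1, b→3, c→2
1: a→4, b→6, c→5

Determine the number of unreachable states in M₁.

2

BFS from 6 reaches {1, 4, 5, 6}; the 2 state(s) 2, 3 are never visited.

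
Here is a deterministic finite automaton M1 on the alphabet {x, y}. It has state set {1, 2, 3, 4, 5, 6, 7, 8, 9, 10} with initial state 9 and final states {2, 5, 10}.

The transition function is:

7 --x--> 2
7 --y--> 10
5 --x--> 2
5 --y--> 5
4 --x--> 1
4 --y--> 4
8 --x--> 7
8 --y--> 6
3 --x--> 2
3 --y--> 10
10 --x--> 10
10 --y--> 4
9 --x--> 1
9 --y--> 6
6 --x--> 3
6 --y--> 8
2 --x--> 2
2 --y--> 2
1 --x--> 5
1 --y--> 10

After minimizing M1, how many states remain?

All states are reachable from the start state.
Initial partition by acceptance: {2,5,10} | {1,3,4,6,7,8,9}.
Refine {2,5,10} on symbol y: members go to different blocks, giving {2,5} and {10}.
Refine {1,3,4,6,7,8,9} on symbol x: members go to different blocks, giving {4,6,8,9} and {1,3,7}.
No further refinement is possible. Final partition (4 blocks): {2,5} | {4,6,8,9} | {10} | {1,3,7}.

4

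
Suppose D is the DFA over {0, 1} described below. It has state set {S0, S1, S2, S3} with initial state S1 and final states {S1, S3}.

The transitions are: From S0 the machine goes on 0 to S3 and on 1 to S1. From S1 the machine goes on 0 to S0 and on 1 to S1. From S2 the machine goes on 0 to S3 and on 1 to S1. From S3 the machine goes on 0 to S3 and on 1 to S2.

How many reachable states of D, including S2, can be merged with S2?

Initial partition by acceptance: {S1,S3} | {S0,S2}.
Refine {S1,S3} on symbol 0: members go to different blocks, giving {S1} and {S3}.
No further refinement is possible. Final partition (3 blocks): {S1} | {S0,S2} | {S3}.
The equivalence class containing S2 is {S0,S2}, of size 2.

2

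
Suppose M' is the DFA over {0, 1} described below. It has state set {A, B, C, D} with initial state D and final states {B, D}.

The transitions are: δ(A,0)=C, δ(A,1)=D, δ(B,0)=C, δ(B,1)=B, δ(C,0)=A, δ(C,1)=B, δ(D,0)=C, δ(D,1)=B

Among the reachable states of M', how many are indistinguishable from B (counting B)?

Every state is reachable, so we keep all 4.
Start with accepting vs non-accepting: {B,D} | {A,C}.
Stable partition: {B,D} | {A,C} — 2 equivalence classes.
The equivalence class containing B is {B,D}, of size 2.

2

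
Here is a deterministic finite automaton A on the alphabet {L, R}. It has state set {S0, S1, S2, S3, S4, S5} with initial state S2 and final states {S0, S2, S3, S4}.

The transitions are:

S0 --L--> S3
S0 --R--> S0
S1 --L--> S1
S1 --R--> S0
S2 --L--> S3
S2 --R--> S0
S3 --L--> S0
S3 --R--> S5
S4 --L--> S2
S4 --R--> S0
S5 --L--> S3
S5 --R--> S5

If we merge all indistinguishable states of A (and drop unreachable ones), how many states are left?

3

First remove the unreachable states {S1,S4}; 4 states remain.
P0 = {S0,S2,S3} | {S5}.
Refine {S0,S2,S3} on symbol R: members go to different blocks, giving {S0,S2} and {S3}.
No further refinement is possible. Final partition (3 blocks): {S0,S2} | {S5} | {S3}.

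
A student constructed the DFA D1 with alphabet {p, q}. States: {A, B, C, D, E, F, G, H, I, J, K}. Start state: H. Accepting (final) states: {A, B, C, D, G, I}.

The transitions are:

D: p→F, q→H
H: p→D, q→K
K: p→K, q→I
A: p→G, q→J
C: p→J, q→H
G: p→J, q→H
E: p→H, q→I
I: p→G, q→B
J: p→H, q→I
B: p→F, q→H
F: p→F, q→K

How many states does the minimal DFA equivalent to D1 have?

7

Reachable states from the start: {B,D,F,G,H,I,J,K}. Unreachable: {A,C,E} — drop them.
P0 = {B,D,G,I} | {F,H,J,K}.
On input p, block {B,D,G,I} splits into {B,D,G} and {I}.
On input p, block {F,H,J,K} splits into {F,J,K} and {H}.
Split {F,J,K} by δ(·,p) → {F,K} and {J}.
Split {B,D,G} by δ(·,p) → {B,D} and {G}.
Split {F,K} by δ(·,q) → {F} and {K}.
No further refinement is possible. Final partition (7 blocks): {B,D} | {F} | {I} | {H} | {J} | {G} | {K}.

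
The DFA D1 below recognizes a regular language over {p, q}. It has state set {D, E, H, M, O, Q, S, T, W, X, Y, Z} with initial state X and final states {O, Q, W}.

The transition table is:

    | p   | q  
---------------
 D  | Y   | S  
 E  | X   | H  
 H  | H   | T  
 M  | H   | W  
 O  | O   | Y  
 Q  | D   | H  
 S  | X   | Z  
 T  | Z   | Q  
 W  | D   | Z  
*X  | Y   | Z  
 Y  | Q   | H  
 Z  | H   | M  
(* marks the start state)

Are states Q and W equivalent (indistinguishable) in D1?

Yes

First remove the unreachable states {E,O}; 10 states remain.
P0 = {Q,W} | {D,H,M,S,T,X,Y,Z}.
On input p, block {D,H,M,S,T,X,Y,Z} splits into {D,H,M,S,T,X,Z} and {Y}.
Refine {D,H,M,S,T,X,Z} on symbol p: members go to different blocks, giving {H,M,S,T,Z} and {D,X}.
On input p, block {H,M,S,T,Z} splits into {H,M,T,Z} and {S}.
On input q, block {H,M,T,Z} splits into {H,Z} and {M,T}.
On input q, block {D,X} splits into {D} and {X}.
No further refinement is possible. Final partition (7 blocks): {Q,W} | {H,Z} | {Y} | {D} | {S} | {M,T} | {X}.
Q and W lie in the same block of the stable partition, so they are equivalent — no string distinguishes them.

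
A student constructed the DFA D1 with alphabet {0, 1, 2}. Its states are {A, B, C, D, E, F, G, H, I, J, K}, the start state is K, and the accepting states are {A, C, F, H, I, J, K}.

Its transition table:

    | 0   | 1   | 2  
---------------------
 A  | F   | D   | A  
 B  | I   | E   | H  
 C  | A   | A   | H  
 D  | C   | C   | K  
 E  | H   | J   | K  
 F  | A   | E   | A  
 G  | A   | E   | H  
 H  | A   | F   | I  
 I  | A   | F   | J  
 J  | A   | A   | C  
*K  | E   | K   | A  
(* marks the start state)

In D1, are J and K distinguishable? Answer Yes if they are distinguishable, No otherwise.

Yes

First remove the unreachable states {B,G}; 9 states remain.
Initial partition by acceptance: {A,C,F,H,I,J,K} | {D,E}.
Refine {A,C,F,H,I,J,K} on symbol 0: members go to different blocks, giving {A,C,F,H,I,J} and {K}.
On input 1, block {A,C,F,H,I,J} splits into {C,H,I,J} and {A,F}.
No further refinement is possible. Final partition (4 blocks): {C,H,I,J} | {D,E} | {K} | {A,F}.
J and K end up in different blocks, so they are distinguishable. For instance, the string '0' is accepted from only J.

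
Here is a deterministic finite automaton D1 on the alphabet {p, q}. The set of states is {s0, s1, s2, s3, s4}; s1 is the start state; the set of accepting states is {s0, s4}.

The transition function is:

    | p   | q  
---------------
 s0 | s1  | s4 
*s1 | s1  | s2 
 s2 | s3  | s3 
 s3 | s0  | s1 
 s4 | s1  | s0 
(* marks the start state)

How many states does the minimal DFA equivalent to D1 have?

P0 = {s0,s4} | {s1,s2,s3}.
Refine {s1,s2,s3} on symbol p: members go to different blocks, giving {s1,s2} and {s3}.
Split {s1,s2} by δ(·,p) → {s1} and {s2}.
No further refinement is possible. Final partition (4 blocks): {s0,s4} | {s1} | {s3} | {s2}.

4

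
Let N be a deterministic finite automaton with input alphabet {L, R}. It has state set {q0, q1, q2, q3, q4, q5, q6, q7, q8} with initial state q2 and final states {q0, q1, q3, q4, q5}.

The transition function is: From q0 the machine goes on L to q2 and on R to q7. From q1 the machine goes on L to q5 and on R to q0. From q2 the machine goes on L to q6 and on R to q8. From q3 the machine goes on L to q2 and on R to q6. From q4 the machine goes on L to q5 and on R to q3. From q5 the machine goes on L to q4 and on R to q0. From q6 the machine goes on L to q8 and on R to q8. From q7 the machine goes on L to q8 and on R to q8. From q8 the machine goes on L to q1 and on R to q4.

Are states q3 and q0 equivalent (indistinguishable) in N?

Every state is reachable, so we keep all 9.
P0 = {q0,q1,q3,q4,q5} | {q2,q6,q7,q8}.
Refine {q0,q1,q3,q4,q5} on symbol L: members go to different blocks, giving {q1,q4,q5} and {q0,q3}.
On input L, block {q2,q6,q7,q8} splits into {q2,q6,q7} and {q8}.
Refine {q2,q6,q7} on symbol L: members go to different blocks, giving {q6,q7} and {q2}.
The partition is now stable with 5 blocks: {q1,q4,q5} | {q6,q7} | {q0,q3} | {q8} | {q2}.
q3 and q0 lie in the same block of the stable partition, so they are equivalent — no string distinguishes them.

Yes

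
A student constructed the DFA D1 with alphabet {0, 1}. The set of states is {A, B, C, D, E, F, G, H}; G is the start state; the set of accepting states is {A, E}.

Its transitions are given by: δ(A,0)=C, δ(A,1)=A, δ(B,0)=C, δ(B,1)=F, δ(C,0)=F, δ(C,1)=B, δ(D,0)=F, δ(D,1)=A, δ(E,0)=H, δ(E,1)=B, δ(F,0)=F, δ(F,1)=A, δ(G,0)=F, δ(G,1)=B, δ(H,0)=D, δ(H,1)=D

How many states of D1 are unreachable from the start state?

3

Starting at G and following transitions, the reachable set is {A, B, C, F, G}. That leaves D, E, H unreachable — 3 in total.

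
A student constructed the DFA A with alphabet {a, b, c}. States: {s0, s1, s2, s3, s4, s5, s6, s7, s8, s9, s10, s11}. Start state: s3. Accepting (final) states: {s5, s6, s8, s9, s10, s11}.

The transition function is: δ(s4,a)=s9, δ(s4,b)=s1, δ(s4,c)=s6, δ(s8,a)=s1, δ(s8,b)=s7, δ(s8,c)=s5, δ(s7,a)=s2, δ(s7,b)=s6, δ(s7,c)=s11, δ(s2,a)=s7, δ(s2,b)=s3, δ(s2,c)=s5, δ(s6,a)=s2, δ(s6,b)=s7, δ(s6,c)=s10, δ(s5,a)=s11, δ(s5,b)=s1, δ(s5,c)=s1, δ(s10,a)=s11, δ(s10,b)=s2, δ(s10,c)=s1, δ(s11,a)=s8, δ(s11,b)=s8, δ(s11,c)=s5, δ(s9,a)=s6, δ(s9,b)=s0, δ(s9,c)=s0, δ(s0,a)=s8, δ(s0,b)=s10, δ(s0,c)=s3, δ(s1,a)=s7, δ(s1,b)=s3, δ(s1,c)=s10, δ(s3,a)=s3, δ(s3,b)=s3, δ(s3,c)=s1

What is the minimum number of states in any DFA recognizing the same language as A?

Reachable states from the start: {s1,s2,s3,s5,s6,s7,s8,s10,s11}. Unreachable: {s0,s4,s9} — drop them.
P0 = {s5,s6,s8,s10,s11} | {s1,s2,s3,s7}.
Refine {s5,s6,s8,s10,s11} on symbol a: members go to different blocks, giving {s5,s10,s11} and {s6,s8}.
On input a, block {s5,s10,s11} splits into {s5,s10} and {s11}.
Refine {s1,s2,s3,s7} on symbol b: members go to different blocks, giving {s1,s2,s3} and {s7}.
Split {s1,s2,s3} by δ(·,a) → {s1,s2} and {s3}.
Stable partition: {s5,s10} | {s1,s2} | {s6,s8} | {s11} | {s7} | {s3} — 6 equivalence classes.

6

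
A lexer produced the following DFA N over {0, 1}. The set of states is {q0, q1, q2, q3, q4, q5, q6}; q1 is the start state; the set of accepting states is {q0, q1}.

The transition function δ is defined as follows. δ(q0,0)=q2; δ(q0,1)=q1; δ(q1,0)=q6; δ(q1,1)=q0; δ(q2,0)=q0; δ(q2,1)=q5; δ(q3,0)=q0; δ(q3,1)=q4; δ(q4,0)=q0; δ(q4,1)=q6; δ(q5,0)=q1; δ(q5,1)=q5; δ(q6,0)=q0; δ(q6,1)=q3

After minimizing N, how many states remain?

2

All states are reachable from the start state.
P0 = {q0,q1} | {q2,q3,q4,q5,q6}.
Stable partition: {q0,q1} | {q2,q3,q4,q5,q6} — 2 equivalence classes.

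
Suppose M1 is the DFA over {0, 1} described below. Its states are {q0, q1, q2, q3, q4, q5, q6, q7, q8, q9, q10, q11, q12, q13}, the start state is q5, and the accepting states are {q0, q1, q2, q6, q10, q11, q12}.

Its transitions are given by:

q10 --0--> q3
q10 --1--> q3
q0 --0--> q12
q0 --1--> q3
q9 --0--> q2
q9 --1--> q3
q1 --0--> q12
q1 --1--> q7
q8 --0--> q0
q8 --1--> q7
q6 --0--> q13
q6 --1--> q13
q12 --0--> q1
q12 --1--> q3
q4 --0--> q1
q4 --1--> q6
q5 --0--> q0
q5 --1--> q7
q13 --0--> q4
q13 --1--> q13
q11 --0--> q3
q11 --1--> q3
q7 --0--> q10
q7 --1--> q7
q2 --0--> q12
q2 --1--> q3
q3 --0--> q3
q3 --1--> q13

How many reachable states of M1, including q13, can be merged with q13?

States {q2,q8,q9,q11} cannot be reached from the start state, so discard them.
P0 = {q0,q1,q6,q10,q12} | {q3,q4,q5,q7,q13}.
On input 0, block {q0,q1,q6,q10,q12} splits into {q0,q1,q12} and {q6,q10}.
Split {q3,q4,q5,q7,q13} by δ(·,0) → {q3,q13} and {q4,q5} and {q7}.
Split {q0,q1,q12} by δ(·,1) → {q0,q12} and {q1}.
Refine {q0,q12} on symbol 0: members go to different blocks, giving {q0} and {q12}.
On input 0, block {q3,q13} splits into {q3} and {q13}.
On input 0, block {q6,q10} splits into {q6} and {q10}.
On input 0, block {q4,q5} splits into {q4} and {q5}.
The partition is now stable with 10 blocks: {q0} | {q3} | {q6} | {q4} | {q7} | {q1} | {q12} | {q13} | {q10} | {q5}.
The equivalence class containing q13 is {q13}, of size 1.

1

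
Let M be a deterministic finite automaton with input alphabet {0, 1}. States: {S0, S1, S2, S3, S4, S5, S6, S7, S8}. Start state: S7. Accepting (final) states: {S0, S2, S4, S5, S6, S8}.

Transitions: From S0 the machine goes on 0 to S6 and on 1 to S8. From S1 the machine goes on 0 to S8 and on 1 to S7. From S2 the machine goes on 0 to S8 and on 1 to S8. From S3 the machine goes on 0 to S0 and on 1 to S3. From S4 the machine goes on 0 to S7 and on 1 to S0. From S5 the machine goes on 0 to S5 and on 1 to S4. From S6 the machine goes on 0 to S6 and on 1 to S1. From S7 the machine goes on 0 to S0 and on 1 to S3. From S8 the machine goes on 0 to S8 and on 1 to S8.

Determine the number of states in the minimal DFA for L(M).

5

First remove the unreachable states {S2,S4,S5}; 6 states remain.
Start with accepting vs non-accepting: {S0,S6,S8} | {S1,S3,S7}.
Refine {S0,S6,S8} on symbol 1: members go to different blocks, giving {S0,S8} and {S6}.
Refine {S0,S8} on symbol 0: members go to different blocks, giving {S0} and {S8}.
Refine {S1,S3,S7} on symbol 0: members go to different blocks, giving {S3,S7} and {S1}.
Stable partition: {S0} | {S3,S7} | {S6} | {S8} | {S1} — 5 equivalence classes.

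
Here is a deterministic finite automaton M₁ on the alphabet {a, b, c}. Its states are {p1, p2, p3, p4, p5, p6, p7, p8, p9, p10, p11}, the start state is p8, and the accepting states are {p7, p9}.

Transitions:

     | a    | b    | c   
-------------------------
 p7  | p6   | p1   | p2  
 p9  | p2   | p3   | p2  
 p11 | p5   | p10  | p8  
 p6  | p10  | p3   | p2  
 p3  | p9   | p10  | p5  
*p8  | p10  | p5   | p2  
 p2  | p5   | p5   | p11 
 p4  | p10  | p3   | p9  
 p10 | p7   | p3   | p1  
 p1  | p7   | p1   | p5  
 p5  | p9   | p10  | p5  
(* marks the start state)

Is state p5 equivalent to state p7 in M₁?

States {p4} cannot be reached from the start state, so discard them.
Initial partition by acceptance: {p7,p9} | {p1,p2,p3,p5,p6,p8,p10,p11}.
Split {p1,p2,p3,p5,p6,p8,p10,p11} by δ(·,a) → {p1,p3,p5,p10} and {p2,p6,p8,p11}.
The partition is now stable with 3 blocks: {p7,p9} | {p1,p3,p5,p10} | {p2,p6,p8,p11}.
p5 and p7 end up in different blocks, so they are distinguishable. For instance, the string 'ε' is accepted from only p7.

No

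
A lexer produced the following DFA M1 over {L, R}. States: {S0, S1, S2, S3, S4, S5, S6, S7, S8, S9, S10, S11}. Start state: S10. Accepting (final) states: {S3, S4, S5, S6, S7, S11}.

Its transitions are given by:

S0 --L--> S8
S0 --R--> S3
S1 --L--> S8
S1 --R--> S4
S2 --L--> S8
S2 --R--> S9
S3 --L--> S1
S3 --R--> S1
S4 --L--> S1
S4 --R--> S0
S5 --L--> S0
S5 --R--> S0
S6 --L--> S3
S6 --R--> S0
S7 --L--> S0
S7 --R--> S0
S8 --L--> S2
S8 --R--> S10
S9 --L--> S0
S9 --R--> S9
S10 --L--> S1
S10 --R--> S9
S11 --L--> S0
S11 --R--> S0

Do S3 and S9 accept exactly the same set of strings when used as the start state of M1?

States {S5,S6,S7,S11} cannot be reached from the start state, so discard them.
P0 = {S3,S4} | {S0,S1,S2,S8,S9,S10}.
Split {S0,S1,S2,S8,S9,S10} by δ(·,R) → {S2,S8,S9,S10} and {S0,S1}.
Split {S2,S8,S9,S10} by δ(·,L) → {S2,S8} and {S9,S10}.
The partition is now stable with 4 blocks: {S3,S4} | {S2,S8} | {S0,S1} | {S9,S10}.
S3 and S9 end up in different blocks, so they are distinguishable. For instance, the string 'ε' is accepted from only S3.

No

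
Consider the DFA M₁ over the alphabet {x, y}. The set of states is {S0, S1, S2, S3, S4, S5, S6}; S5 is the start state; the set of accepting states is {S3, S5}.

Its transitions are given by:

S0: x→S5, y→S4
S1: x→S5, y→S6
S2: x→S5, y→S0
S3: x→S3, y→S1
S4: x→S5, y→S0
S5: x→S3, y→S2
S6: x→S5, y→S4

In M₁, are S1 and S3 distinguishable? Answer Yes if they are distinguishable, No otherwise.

Initial partition by acceptance: {S3,S5} | {S0,S1,S2,S4,S6}.
The partition is now stable with 2 blocks: {S3,S5} | {S0,S1,S2,S4,S6}.
S1 and S3 end up in different blocks, so they are distinguishable. For instance, the string 'ε' is accepted from only S3.

Yes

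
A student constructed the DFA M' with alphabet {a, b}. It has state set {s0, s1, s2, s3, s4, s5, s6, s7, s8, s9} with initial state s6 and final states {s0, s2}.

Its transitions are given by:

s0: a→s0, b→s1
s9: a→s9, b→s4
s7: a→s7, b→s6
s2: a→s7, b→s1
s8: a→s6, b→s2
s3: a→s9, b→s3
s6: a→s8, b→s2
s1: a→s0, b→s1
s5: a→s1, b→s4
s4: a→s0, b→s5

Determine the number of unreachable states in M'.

Starting at s6 and following transitions, the reachable set is {s0, s1, s2, s6, s7, s8}. That leaves s3, s4, s5, s9 unreachable — 4 in total.

4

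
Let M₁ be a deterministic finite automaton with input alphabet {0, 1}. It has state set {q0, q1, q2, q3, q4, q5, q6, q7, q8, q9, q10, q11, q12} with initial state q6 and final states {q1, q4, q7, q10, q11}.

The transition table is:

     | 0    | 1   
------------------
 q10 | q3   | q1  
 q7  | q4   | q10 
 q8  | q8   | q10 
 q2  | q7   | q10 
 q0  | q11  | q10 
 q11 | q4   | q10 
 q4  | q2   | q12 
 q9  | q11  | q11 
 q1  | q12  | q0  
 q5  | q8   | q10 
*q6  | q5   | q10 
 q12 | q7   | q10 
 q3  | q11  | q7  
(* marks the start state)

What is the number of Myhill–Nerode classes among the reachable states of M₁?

6

Reachable states from the start: {q0,q1,q2,q3,q4,q5,q6,q7,q8,q10,q11,q12}. Unreachable: {q9} — drop them.
Start with accepting vs non-accepting: {q1,q4,q7,q10,q11} | {q0,q2,q3,q5,q6,q8,q12}.
Split {q1,q4,q7,q10,q11} by δ(·,0) → {q1,q4,q10} and {q7,q11}.
Split {q1,q4,q10} by δ(·,1) → {q1,q4} and {q10}.
Split {q0,q2,q3,q5,q6,q8,q12} by δ(·,0) → {q0,q2,q3,q12} and {q5,q6,q8}.
Refine {q0,q2,q3,q12} on symbol 1: members go to different blocks, giving {q0,q2,q12} and {q3}.
The partition is now stable with 6 blocks: {q1,q4} | {q0,q2,q12} | {q7,q11} | {q10} | {q5,q6,q8} | {q3}.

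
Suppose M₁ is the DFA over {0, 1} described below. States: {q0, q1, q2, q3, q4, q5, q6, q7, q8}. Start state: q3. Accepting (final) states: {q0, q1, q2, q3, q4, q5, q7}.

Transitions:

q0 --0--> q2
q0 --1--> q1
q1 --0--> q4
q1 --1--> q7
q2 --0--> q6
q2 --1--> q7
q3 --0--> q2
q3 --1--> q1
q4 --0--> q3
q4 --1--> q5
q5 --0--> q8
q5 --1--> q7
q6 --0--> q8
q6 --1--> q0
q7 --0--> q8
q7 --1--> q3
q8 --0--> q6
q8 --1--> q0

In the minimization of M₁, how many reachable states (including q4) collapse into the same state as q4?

Every state is reachable, so we keep all 9.
Initial partition by acceptance: {q0,q1,q2,q3,q4,q5,q7} | {q6,q8}.
Split {q0,q1,q2,q3,q4,q5,q7} by δ(·,0) → {q0,q1,q3,q4} and {q2,q5,q7}.
Split {q0,q1,q3,q4} by δ(·,0) → {q0,q3} and {q1,q4}.
On input 1, block {q2,q5,q7} splits into {q2,q5} and {q7}.
On input 0, block {q1,q4} splits into {q1} and {q4}.
The partition is now stable with 6 blocks: {q0,q3} | {q6,q8} | {q2,q5} | {q1} | {q7} | {q4}.
The equivalence class containing q4 is {q4}, of size 1.

1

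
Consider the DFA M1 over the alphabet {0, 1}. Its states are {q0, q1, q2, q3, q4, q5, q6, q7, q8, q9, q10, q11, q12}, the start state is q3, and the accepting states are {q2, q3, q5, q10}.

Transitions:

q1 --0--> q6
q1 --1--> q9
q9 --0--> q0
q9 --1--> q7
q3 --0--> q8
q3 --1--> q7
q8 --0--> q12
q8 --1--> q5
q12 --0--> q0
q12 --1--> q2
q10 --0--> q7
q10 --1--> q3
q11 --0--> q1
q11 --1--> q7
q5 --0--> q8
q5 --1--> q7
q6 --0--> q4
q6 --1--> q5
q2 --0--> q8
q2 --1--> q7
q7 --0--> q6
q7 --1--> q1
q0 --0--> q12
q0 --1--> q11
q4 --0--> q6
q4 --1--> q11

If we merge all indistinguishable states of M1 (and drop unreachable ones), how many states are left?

Reachable states from the start: {q0,q1,q2,q3,q4,q5,q6,q7,q8,q9,q11,q12}. Unreachable: {q10} — drop them.
Initial partition by acceptance: {q2,q3,q5} | {q0,q1,q4,q6,q7,q8,q9,q11,q12}.
On input 1, block {q0,q1,q4,q6,q7,q8,q9,q11,q12} splits into {q0,q1,q4,q7,q9,q11} and {q6,q8,q12}.
Split {q0,q1,q4,q7,q9,q11} by δ(·,0) → {q0,q1,q4,q7} and {q9,q11}.
Refine {q0,q1,q4,q7} on symbol 1: members go to different blocks, giving {q0,q1,q4} and {q7}.
On input 0, block {q6,q8,q12} splits into {q6,q12} and {q8}.
The partition is now stable with 6 blocks: {q2,q3,q5} | {q0,q1,q4} | {q6,q12} | {q9,q11} | {q7} | {q8}.

6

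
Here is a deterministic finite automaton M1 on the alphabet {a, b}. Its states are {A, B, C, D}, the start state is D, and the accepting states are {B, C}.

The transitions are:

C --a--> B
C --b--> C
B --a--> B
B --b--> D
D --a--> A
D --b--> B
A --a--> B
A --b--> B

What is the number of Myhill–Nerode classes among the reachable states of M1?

3

States {C} cannot be reached from the start state, so discard them.
Initial partition by acceptance: {B} | {A,D}.
On input a, block {A,D} splits into {A} and {D}.
The partition is now stable with 3 blocks: {B} | {A} | {D}.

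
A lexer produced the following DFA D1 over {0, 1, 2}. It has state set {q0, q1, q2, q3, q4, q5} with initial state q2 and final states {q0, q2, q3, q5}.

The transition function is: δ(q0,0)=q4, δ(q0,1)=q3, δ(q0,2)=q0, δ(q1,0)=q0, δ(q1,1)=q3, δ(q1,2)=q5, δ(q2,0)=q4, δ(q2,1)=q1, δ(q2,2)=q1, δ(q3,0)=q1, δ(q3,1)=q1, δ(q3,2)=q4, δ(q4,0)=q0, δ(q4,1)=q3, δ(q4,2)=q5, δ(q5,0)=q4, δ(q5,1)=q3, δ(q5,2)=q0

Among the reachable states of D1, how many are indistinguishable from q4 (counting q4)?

Start with accepting vs non-accepting: {q0,q2,q3,q5} | {q1,q4}.
On input 1, block {q0,q2,q3,q5} splits into {q0,q5} and {q2,q3}.
The partition is now stable with 3 blocks: {q0,q5} | {q1,q4} | {q2,q3}.
The equivalence class containing q4 is {q1,q4}, of size 2.

2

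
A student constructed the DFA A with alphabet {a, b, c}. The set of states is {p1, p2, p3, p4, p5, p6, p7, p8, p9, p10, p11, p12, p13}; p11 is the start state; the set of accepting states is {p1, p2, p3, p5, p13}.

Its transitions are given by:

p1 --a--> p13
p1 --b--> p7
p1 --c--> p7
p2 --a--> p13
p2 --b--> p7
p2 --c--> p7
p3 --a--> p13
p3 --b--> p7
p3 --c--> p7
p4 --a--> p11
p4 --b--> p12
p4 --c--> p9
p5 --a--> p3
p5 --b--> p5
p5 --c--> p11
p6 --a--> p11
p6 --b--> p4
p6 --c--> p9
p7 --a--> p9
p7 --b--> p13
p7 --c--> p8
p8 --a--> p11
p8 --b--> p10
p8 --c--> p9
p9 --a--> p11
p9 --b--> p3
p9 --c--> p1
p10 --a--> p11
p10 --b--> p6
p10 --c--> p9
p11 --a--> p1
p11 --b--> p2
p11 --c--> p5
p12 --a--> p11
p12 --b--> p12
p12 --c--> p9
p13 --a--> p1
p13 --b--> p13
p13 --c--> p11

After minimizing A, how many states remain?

6

Every state is reachable, so we keep all 13.
Start with accepting vs non-accepting: {p1,p2,p3,p5,p13} | {p4,p6,p7,p8,p9,p10,p11,p12}.
Refine {p1,p2,p3,p5,p13} on symbol b: members go to different blocks, giving {p1,p2,p3} and {p5,p13}.
Refine {p4,p6,p7,p8,p9,p10,p11,p12} on symbol a: members go to different blocks, giving {p4,p6,p7,p8,p9,p10,p12} and {p11}.
Refine {p4,p6,p7,p8,p9,p10,p12} on symbol a: members go to different blocks, giving {p4,p6,p8,p9,p10,p12} and {p7}.
Split {p4,p6,p8,p9,p10,p12} by δ(·,b) → {p4,p6,p8,p10,p12} and {p9}.
Stable partition: {p1,p2,p3} | {p4,p6,p8,p10,p12} | {p5,p13} | {p11} | {p7} | {p9} — 6 equivalence classes.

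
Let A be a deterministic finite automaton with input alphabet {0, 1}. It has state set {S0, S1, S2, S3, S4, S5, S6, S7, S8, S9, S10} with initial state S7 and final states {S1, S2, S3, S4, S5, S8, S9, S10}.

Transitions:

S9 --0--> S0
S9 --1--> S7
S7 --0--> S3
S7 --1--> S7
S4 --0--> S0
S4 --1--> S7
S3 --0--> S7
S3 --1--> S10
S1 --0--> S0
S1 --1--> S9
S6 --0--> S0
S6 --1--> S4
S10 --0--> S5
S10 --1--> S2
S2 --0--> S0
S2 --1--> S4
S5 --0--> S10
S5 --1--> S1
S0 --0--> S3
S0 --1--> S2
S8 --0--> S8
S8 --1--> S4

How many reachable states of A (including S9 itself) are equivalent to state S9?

2

First remove the unreachable states {S6,S8}; 9 states remain.
Initial partition by acceptance: {S1,S2,S3,S4,S5,S9,S10} | {S0,S7}.
Split {S1,S2,S3,S4,S5,S9,S10} by δ(·,0) → {S1,S2,S3,S4,S9} and {S5,S10}.
Refine {S1,S2,S3,S4,S9} on symbol 1: members go to different blocks, giving {S1,S2} and {S4,S9} and {S3}.
Split {S0,S7} by δ(·,1) → {S0} and {S7}.
No further refinement is possible. Final partition (6 blocks): {S1,S2} | {S0} | {S5,S10} | {S4,S9} | {S3} | {S7}.
The equivalence class containing S9 is {S4,S9}, of size 2.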